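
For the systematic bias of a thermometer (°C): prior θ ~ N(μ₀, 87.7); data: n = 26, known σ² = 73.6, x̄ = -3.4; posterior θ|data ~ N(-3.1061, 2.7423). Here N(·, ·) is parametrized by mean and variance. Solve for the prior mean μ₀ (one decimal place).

μ₀ = 6.0

With known observation variance, the Normal–Normal posterior has precision τ_n = τ₀ + n/σ² and mean μ_n = (τ₀μ₀ + (n/σ²)x̄)/τ_n.
Here τ₀ = 1/87.7 = 0.011403 and τ_data = 26/73.6 = 0.353261, so τ_n = 0.364664.
Rearranging for μ₀: μ₀ = (μ_n·τ_n − τ_data·x̄)/τ₀ = (-3.1061·0.364664 − 0.353261·-3.4) / 0.011403 = 0.068405/0.011403 ≈ 6.0.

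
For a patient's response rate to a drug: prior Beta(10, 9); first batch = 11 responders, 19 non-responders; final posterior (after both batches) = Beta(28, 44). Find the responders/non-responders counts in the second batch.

Sequential conjugate updates are equivalent to a single update on the pooled data, so total successes = posterior α − prior α and total failures = posterior β − prior β.
Total across both batches: 28−10=18 responders, 44−9=35 non-responders.
Subtract the first batch: 18−11=7 responders and 35−19=16 non-responders.

7 responders and 16 non-responders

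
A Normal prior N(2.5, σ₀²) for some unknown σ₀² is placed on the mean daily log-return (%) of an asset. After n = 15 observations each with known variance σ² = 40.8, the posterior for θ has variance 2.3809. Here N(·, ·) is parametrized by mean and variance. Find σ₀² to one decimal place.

σ₀² = 19.1

Posterior precision equals prior precision plus data precision: 1/σ_n² = 1/σ₀² + n/σ².
So 1/σ₀² = 1/2.3809 − 15/40.8 = 0.420009 − 0.367647 = 0.052362.
Hence σ₀² = 1/0.052362 ≈ 19.1.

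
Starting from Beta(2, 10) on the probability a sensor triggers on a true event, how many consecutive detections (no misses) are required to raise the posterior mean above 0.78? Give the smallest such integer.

k = 34

After k detections and 0 misses the posterior is Beta(2+k, 10), with mean (2+k)/(2+10+k).
Set (2+k)/(12+k) > 0.78 and solve: k > (0.78·12 − 2)/(1 − 0.78) = 33.455.
The smallest integer exceeding 33.455 is 34, and checking k=34: (36)/(46) = 0.7826 > 0.78.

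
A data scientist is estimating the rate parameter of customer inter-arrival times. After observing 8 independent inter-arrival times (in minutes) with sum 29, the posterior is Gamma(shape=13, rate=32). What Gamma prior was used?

Gamma(shape=5, rate=3)

For an exponential likelihood with a Gamma(α, β) prior on the rate, n observations with total T give posterior Gamma(α+n, β+T).
So α = 13 − 8 = 5 and β = 32 − 29 = 3.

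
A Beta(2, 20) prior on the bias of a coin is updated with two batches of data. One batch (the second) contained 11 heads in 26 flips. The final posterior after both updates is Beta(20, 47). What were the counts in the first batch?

Because Beta–binomial updating is additive in the counts, the combined data contributed (α_post−α_prior, β_post−β_prior) successes and failures.
Total across both batches: 20−2=18 heads, 47−20=27 tails.
Subtract the second batch: 18−11=7 heads and 27−15=12 tails.

7 heads and 12 tails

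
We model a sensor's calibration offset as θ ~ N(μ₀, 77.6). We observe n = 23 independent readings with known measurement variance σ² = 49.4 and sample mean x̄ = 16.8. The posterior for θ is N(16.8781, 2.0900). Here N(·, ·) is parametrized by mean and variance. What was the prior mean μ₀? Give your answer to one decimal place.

μ₀ = 19.7

With known observation variance, the Normal–Normal posterior has precision τ_n = τ₀ + n/σ² and mean μ_n = (τ₀μ₀ + (n/σ²)x̄)/τ_n.
Here τ₀ = 1/77.6 = 0.012887 and τ_data = 23/49.4 = 0.465587, so τ_n = 0.478474.
Rearranging for μ₀: μ₀ = (μ_n·τ_n − τ_data·x̄)/τ₀ = (16.8781·0.478474 − 0.465587·16.8) / 0.012887 = 0.253870/0.012887 ≈ 19.7.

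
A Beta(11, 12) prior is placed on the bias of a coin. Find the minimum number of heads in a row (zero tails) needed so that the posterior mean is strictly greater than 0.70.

k = 18

After k heads and 0 tails the posterior is Beta(11+k, 12), with mean (11+k)/(11+12+k).
Set (11+k)/(23+k) > 0.70 and solve: k > (0.70·23 − 11)/(1 − 0.70) = 17.000.
The smallest integer exceeding 17.000 is 18.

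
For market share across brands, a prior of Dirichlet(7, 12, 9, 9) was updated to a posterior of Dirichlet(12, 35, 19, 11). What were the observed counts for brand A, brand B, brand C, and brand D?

For a Dirichlet(α) prior with multinomial counts c, the posterior is Dirichlet(α + c) componentwise.
Counts are posterior − prior componentwise: 12−7=5, 35−12=23, 19−9=10, 11−9=2.

counts (5, 23, 10, 2)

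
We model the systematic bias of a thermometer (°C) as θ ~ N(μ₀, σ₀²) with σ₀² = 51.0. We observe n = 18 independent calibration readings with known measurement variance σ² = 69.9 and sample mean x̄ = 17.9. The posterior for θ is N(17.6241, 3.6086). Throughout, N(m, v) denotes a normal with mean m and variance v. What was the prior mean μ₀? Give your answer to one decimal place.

μ₀ = 14.0

With known observation variance, the Normal–Normal posterior has precision τ_n = τ₀ + n/σ² and mean μ_n = (τ₀μ₀ + (n/σ²)x̄)/τ_n.
Here τ₀ = 1/51.0 = 0.019608 and τ_data = 18/69.9 = 0.257511, so τ_n = 0.277119.
Rearranging for μ₀: μ₀ = (μ_n·τ_n − τ_data·x̄)/τ₀ = (17.6241·0.277119 − 0.257511·17.9) / 0.019608 = 0.274526/0.019608 ≈ 14.0.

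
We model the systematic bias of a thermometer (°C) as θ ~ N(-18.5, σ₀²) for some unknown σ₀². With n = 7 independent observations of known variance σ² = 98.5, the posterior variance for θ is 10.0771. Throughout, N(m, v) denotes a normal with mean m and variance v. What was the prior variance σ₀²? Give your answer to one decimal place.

For the Normal–Normal model with known σ², precisions add: τ_n = τ₀ + n/σ².
So 1/σ₀² = 1/10.0771 − 7/98.5 = 0.099235 − 0.071066 = 0.028169.
Hence σ₀² = 1/0.028169 ≈ 35.5.

σ₀² = 35.5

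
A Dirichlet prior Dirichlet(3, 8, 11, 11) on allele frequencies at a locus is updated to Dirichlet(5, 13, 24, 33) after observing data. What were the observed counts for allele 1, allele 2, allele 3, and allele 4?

counts (2, 5, 13, 22)

For a Dirichlet(α) prior with multinomial counts c, the posterior is Dirichlet(α + c) componentwise.
Counts are posterior − prior componentwise: 5−3=2, 13−8=5, 24−11=13, 33−11=22.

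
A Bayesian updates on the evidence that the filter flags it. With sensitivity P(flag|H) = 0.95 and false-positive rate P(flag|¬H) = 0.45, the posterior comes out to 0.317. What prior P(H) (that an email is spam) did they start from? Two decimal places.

P(H) = 0.18

Bayes' rule in odds form gives O(H|E) = O(H)·[P(E|H)/P(E|¬H)], hence O(H) = O(H|E)/LR.
Posterior odds = 0.317/(1−0.317) = 0.4641. LR = 0.95/0.45 = 2.1111.
Prior odds = 0.4641/2.1111 = 0.2198, so P(H) = 0.2198/(1+0.2198) ≈ 0.18.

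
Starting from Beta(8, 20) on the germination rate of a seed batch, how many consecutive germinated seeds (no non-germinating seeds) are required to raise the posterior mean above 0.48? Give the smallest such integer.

After k germinated seeds and 0 non-germinating seeds the posterior is Beta(8+k, 20), with mean (8+k)/(8+20+k).
Set (8+k)/(28+k) > 0.48 and solve: k > (0.48·28 − 8)/(1 − 0.48) = 10.462.
The smallest integer exceeding 10.462 is 11.

k = 11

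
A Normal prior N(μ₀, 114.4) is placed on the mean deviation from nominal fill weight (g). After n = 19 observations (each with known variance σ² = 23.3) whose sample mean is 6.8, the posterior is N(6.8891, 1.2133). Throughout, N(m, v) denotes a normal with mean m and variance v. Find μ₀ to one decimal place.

With known observation variance, the Normal–Normal posterior has precision τ_n = τ₀ + n/σ² and mean μ_n = (τ₀μ₀ + (n/σ²)x̄)/τ_n.
Here τ₀ = 1/114.4 = 0.008741 and τ_data = 19/23.3 = 0.815451, so τ_n = 0.824192.
Rearranging for μ₀: μ₀ = (μ_n·τ_n − τ_data·x̄)/τ₀ = (6.8891·0.824192 − 0.815451·6.8) / 0.008741 = 0.132874/0.008741 ≈ 15.2.

μ₀ = 15.2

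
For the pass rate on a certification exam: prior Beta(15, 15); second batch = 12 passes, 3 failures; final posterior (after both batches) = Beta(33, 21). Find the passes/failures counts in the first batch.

6 passes and 3 failures

Because Beta–binomial updating is additive in the counts, the combined data contributed (α_post−α_prior, β_post−β_prior) successes and failures.
Total across both batches: 33−15=18 passes, 21−15=6 failures.
Subtract the second batch: 18−12=6 passes and 6−3=3 failures.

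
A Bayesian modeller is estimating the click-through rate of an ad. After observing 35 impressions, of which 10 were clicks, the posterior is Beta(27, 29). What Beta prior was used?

Beta(17, 4)

Under Beta–binomial conjugacy the posterior parameters are (a+s, b+f).
Subtract the data counts: 27−10=17, 29−25=4.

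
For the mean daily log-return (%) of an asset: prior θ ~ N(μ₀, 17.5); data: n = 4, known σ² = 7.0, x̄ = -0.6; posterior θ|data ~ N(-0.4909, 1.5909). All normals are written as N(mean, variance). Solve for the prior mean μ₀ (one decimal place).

With known observation variance, the Normal–Normal posterior has precision τ_n = τ₀ + n/σ² and mean μ_n = (τ₀μ₀ + (n/σ²)x̄)/τ_n.
Here τ₀ = 1/17.5 = 0.057143 and τ_data = 4/7.0 = 0.571429, so τ_n = 0.628572.
Rearranging for μ₀: μ₀ = (μ_n·τ_n − τ_data·x̄)/τ₀ = (-0.4909·0.628572 − 0.571429·-0.6) / 0.057143 = 0.034291/0.057143 ≈ 0.6.

μ₀ = 0.6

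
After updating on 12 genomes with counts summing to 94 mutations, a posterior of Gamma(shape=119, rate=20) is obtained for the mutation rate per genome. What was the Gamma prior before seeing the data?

Gamma(shape=25, rate=8)

A Gamma(α, β) prior (rate parametrization) on a Poisson rate with n observations summing to S gives posterior Gamma(α+S, β+n).
So α = 119 − 94 = 25 and β = 20 − 12 = 8.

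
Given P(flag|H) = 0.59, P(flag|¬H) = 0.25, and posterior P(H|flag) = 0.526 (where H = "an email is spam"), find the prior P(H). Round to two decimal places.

Bayes' rule in odds form gives O(H|E) = O(H)·[P(E|H)/P(E|¬H)], hence O(H) = O(H|E)/LR.
Posterior odds = 0.526/(1−0.526) = 1.1097. LR = 0.59/0.25 = 2.3600.
Prior odds = 1.1097/2.3600 = 0.4702, so P(H) = 0.4702/(1+0.4702) ≈ 0.32.

P(H) = 0.32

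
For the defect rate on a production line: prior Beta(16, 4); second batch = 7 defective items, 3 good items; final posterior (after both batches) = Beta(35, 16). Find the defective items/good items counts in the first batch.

12 defective items and 9 good items

Sequential conjugate updates are equivalent to a single update on the pooled data, so total successes = posterior α − prior α and total failures = posterior β − prior β.
Total across both batches: 35−16=19 defective items, 16−4=12 good items.
Subtract the second batch: 19−7=12 defective items and 12−3=9 good items.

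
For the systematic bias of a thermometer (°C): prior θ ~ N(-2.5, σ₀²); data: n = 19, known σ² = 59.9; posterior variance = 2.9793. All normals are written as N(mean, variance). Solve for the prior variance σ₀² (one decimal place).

For the Normal–Normal model with known σ², precisions add: τ_n = τ₀ + n/σ².
So 1/σ₀² = 1/2.9793 − 19/59.9 = 0.335649 − 0.317195 = 0.018454.
Hence σ₀² = 1/0.018454 ≈ 54.2.

σ₀² = 54.2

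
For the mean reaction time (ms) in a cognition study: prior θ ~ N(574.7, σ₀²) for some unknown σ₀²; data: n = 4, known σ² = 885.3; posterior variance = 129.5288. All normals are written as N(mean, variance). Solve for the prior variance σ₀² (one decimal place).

Posterior precision equals prior precision plus data precision: 1/σ_n² = 1/σ₀² + n/σ².
So 1/σ₀² = 1/129.5288 − 4/885.3 = 0.007720 − 0.004518 = 0.003202.
Hence σ₀² = 1/0.003202 ≈ 312.3.

σ₀² = 312.3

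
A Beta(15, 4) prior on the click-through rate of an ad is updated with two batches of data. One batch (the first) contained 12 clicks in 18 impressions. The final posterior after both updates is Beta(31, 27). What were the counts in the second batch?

Sequential conjugate updates are equivalent to a single update on the pooled data, so total successes = posterior α − prior α and total failures = posterior β − prior β.
Total across both batches: 31−15=16 clicks, 27−4=23 non-clicks.
Subtract the first batch: 16−12=4 clicks and 23−6=17 non-clicks.

4 clicks and 17 non-clicks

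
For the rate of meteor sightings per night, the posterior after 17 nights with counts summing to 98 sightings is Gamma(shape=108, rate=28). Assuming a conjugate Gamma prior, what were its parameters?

Gamma(shape=10, rate=11)

A Gamma(α, β) prior (rate parametrization) on a Poisson rate with n observations summing to S gives posterior Gamma(α+S, β+n).
So α = 108 − 98 = 10 and β = 28 − 17 = 11.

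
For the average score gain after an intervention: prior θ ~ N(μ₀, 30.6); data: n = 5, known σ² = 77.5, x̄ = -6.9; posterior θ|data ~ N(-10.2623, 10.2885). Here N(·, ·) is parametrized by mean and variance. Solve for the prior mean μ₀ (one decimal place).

μ₀ = -16.9

The posterior mean is a precision-weighted average: μ_n = (τ₀μ₀ + τ_data·x̄)/(τ₀+τ_data), with τ₀=1/σ₀² and τ_data=n/σ².
Here τ₀ = 1/30.6 = 0.032680 and τ_data = 5/77.5 = 0.064516, so τ_n = 0.097196.
Rearranging for μ₀: μ₀ = (μ_n·τ_n − τ_data·x̄)/τ₀ = (-10.2623·0.097196 − 0.064516·-6.9) / 0.032680 = -0.552294/0.032680 ≈ -16.9.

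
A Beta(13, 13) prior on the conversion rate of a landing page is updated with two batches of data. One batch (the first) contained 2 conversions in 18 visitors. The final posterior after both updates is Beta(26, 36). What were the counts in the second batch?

Sequential conjugate updates are equivalent to a single update on the pooled data, so total successes = posterior α − prior α and total failures = posterior β − prior β.
Total across both batches: 26−13=13 conversions, 36−13=23 bounces.
Subtract the first batch: 13−2=11 conversions and 23−16=7 bounces.

11 conversions and 7 bounces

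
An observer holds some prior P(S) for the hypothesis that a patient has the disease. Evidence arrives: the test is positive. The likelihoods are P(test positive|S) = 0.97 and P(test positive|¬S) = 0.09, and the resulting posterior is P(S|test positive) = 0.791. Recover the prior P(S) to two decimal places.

In odds form, posterior odds = prior odds × likelihood ratio, so prior odds = posterior odds ÷ LR.
Posterior odds = 0.791/(1−0.791) = 3.7847. LR = 0.97/0.09 = 10.7778.
Prior odds = 3.7847/10.7778 = 0.3512, so P(S) = 0.3512/(1+0.3512) ≈ 0.26.

P(S) = 0.26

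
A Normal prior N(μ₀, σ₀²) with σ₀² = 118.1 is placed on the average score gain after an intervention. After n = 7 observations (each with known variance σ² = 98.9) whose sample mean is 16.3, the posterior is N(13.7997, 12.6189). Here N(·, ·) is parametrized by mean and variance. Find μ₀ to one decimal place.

μ₀ = -7.1

With known observation variance, the Normal–Normal posterior has precision τ_n = τ₀ + n/σ² and mean μ_n = (τ₀μ₀ + (n/σ²)x̄)/τ_n.
Here τ₀ = 1/118.1 = 0.008467 and τ_data = 7/98.9 = 0.070779, so τ_n = 0.079246.
Rearranging for μ₀: μ₀ = (μ_n·τ_n − τ_data·x̄)/τ₀ = (13.7997·0.079246 − 0.070779·16.3) / 0.008467 = -0.060127/0.008467 ≈ -7.1.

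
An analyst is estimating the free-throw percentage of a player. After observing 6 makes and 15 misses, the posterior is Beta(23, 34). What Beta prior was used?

Under Beta–binomial conjugacy the posterior parameters are (a+s, b+f).
So a = 23 − 6 = 17 and b = 34 − 15 = 19.

Beta(17, 19)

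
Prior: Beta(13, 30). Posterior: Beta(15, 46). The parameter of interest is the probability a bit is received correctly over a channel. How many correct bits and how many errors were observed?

2 correct bits and 16 errors

Under Beta–binomial conjugacy the posterior parameters are (α+s, β+f).
So s = 15 − 13 = 2 and f = 46 − 30 = 16.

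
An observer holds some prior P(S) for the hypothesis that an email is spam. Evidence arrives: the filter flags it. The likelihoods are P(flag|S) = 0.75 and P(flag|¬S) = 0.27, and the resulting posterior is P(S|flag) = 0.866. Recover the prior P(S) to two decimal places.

P(S) = 0.70

In odds form, posterior odds = prior odds × likelihood ratio, so prior odds = posterior odds ÷ LR.
Posterior odds = 0.866/(1−0.866) = 6.4627. LR = 0.75/0.27 = 2.7778.
Prior odds = 6.4627/2.7778 = 2.3266, so P(S) = 2.3266/(1+2.3266) ≈ 0.70.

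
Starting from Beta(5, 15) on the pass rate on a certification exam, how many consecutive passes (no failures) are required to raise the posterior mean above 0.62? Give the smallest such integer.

After k passes and 0 failures the posterior is Beta(5+k, 15), with mean (5+k)/(5+15+k).
Set (5+k)/(20+k) > 0.62 and solve: k > (0.62·20 − 5)/(1 − 0.62) = 19.474.
The smallest integer exceeding 19.474 is 20.

k = 20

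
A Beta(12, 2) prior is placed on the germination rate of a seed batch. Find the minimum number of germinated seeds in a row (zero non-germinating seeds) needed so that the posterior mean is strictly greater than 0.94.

k = 20

After k germinated seeds and 0 non-germinating seeds the posterior is Beta(12+k, 2), with mean (12+k)/(12+2+k).
Set (12+k)/(14+k) > 0.94 and solve: k > (0.94·14 − 12)/(1 − 0.94) = 19.333.
The smallest integer exceeding 19.333 is 20, and checking k=20: (32)/(34) = 0.9412 > 0.94.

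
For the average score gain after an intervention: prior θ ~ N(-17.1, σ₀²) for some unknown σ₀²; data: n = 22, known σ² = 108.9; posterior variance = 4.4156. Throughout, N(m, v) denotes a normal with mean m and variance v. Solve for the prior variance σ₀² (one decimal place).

σ₀² = 40.9

For the Normal–Normal model with known σ², precisions add: τ_n = τ₀ + n/σ².
So 1/σ₀² = 1/4.4156 − 22/108.9 = 0.226470 − 0.202020 = 0.024450.
Hence σ₀² = 1/0.024450 ≈ 40.9.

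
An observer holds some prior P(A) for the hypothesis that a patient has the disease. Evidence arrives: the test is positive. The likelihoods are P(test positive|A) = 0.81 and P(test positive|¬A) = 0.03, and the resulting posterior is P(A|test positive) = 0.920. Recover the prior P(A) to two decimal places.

In odds form, posterior odds = prior odds × likelihood ratio, so prior odds = posterior odds ÷ LR.
Posterior odds = 0.920/(1−0.920) = 11.5000. LR = 0.81/0.03 = 27.0000.
Prior odds = 11.5000/27.0000 = 0.4259, so P(A) = 0.4259/(1+0.4259) ≈ 0.30.

P(A) = 0.30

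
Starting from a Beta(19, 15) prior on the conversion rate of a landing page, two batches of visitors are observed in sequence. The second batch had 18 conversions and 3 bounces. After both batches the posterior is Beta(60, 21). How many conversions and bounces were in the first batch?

23 conversions and 3 bounces

Because Beta–binomial updating is additive in the counts, the combined data contributed (α_post−α_prior, β_post−β_prior) successes and failures.
Total across both batches: 60−19=41 conversions, 21−15=6 bounces.
Subtract the second batch: 41−18=23 conversions and 6−3=3 bounces.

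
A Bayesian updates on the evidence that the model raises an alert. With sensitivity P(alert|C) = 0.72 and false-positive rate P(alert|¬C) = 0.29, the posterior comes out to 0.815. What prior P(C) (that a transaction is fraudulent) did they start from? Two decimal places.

P(C) = 0.64

Bayes' rule in odds form gives O(C|E) = O(C)·[P(E|C)/P(E|¬C)], hence O(C) = O(C|E)/LR.
Posterior odds = 0.815/(1−0.815) = 4.4054. LR = 0.72/0.29 = 2.4828.
Prior odds = 4.4054/2.4828 = 1.7744, so P(C) = 1.7744/(1+1.7744) ≈ 0.64.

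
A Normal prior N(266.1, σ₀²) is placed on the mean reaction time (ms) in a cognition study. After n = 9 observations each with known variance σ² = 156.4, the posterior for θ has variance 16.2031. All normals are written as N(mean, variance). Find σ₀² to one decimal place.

For the Normal–Normal model with known σ², precisions add: τ_n = τ₀ + n/σ².
So 1/σ₀² = 1/16.2031 − 9/156.4 = 0.061717 − 0.057545 = 0.004172.
Hence σ₀² = 1/0.004172 ≈ 239.7.

σ₀² = 239.7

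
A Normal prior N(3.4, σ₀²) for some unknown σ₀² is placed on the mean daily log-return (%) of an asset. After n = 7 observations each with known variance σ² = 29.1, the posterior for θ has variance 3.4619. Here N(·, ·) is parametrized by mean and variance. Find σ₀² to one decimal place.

σ₀² = 20.7

For the Normal–Normal model with known σ², precisions add: τ_n = τ₀ + n/σ².
So 1/σ₀² = 1/3.4619 − 7/29.1 = 0.288859 − 0.240550 = 0.048309.
Hence σ₀² = 1/0.048309 ≈ 20.7.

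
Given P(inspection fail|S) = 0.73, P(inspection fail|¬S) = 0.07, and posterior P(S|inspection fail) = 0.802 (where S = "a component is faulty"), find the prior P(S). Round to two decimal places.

P(S) = 0.28

Bayes' rule in odds form gives O(S|E) = O(S)·[P(E|S)/P(E|¬S)], hence O(S) = O(S|E)/LR.
Posterior odds = 0.802/(1−0.802) = 4.0505. LR = 0.73/0.07 = 10.4286.
Prior odds = 4.0505/10.4286 = 0.3884, so P(S) = 0.3884/(1+0.3884) ≈ 0.28.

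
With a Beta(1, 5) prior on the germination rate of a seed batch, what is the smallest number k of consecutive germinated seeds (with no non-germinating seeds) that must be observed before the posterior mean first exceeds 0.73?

k = 13

After k germinated seeds and 0 non-germinating seeds the posterior is Beta(1+k, 5), with mean (1+k)/(1+5+k).
Set (1+k)/(6+k) > 0.73 and solve: k > (0.73·6 − 1)/(1 − 0.73) = 12.519.
The smallest integer exceeding 12.519 is 13.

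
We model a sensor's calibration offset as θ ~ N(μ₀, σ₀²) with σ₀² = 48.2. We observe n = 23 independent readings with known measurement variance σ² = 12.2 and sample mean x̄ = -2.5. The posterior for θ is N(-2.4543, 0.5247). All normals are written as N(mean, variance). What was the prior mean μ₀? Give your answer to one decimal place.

The posterior mean is a precision-weighted average: μ_n = (τ₀μ₀ + τ_data·x̄)/(τ₀+τ_data), with τ₀=1/σ₀² and τ_data=n/σ².
Here τ₀ = 1/48.2 = 0.020747 and τ_data = 23/12.2 = 1.885246, so τ_n = 1.905993.
Rearranging for μ₀: μ₀ = (μ_n·τ_n − τ_data·x̄)/τ₀ = (-2.4543·1.905993 − 1.885246·-2.5) / 0.020747 = 0.035236/0.020747 ≈ 1.7.

μ₀ = 1.7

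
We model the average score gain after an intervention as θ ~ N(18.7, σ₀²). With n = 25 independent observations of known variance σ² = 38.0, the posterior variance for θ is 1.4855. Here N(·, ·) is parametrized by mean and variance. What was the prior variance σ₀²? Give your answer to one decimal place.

σ₀² = 65.4

Posterior precision equals prior precision plus data precision: 1/σ_n² = 1/σ₀² + n/σ².
So 1/σ₀² = 1/1.4855 − 25/38.0 = 0.673174 − 0.657895 = 0.015279.
Hence σ₀² = 1/0.015279 ≈ 65.4.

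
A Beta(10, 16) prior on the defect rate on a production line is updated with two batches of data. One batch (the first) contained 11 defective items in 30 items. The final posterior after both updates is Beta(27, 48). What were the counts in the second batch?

6 defective items and 13 good items

Sequential conjugate updates are equivalent to a single update on the pooled data, so total successes = posterior α − prior α and total failures = posterior β − prior β.
Total across both batches: 27−10=17 defective items, 48−16=32 good items.
Subtract the first batch: 17−11=6 defective items and 32−19=13 good items.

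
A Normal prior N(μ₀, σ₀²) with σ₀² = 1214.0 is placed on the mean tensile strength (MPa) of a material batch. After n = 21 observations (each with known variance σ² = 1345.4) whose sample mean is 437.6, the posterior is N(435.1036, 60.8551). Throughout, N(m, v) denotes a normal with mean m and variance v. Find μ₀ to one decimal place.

μ₀ = 387.8

The posterior mean is a precision-weighted average: μ_n = (τ₀μ₀ + τ_data·x̄)/(τ₀+τ_data), with τ₀=1/σ₀² and τ_data=n/σ².
Here τ₀ = 1/1214.0 = 0.000824 and τ_data = 21/1345.4 = 0.015609, so τ_n = 0.016433.
Rearranging for μ₀: μ₀ = (μ_n·τ_n − τ_data·x̄)/τ₀ = (435.1036·0.016433 − 0.015609·437.6) / 0.000824 = 0.319559/0.000824 ≈ 387.8.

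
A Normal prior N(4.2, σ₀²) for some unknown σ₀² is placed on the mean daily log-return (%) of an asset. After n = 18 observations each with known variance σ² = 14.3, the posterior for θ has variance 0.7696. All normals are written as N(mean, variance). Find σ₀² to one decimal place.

For the Normal–Normal model with known σ², precisions add: τ_n = τ₀ + n/σ².
So 1/σ₀² = 1/0.7696 − 18/14.3 = 1.299376 − 1.258741 = 0.040635.
Hence σ₀² = 1/0.040635 ≈ 24.6.

σ₀² = 24.6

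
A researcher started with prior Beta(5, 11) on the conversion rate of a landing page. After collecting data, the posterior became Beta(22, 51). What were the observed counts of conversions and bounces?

17 conversions and 40 bounces

Beta is conjugate to the binomial likelihood: posterior = Beta(a+s, b+f).
So s = 22 − 5 = 17 and f = 51 − 11 = 40.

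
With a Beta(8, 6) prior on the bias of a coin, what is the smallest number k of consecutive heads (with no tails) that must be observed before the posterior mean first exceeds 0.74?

k = 10

After k heads and 0 tails the posterior is Beta(8+k, 6), with mean (8+k)/(8+6+k).
Set (8+k)/(14+k) > 0.74 and solve: k > (0.74·14 − 8)/(1 − 0.74) = 9.077.
The smallest integer exceeding 9.077 is 10, and checking k=10: (18)/(24) = 0.7500 > 0.74.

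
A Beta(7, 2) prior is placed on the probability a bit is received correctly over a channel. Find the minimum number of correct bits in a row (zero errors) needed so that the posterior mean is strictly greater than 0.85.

k = 5

After k correct bits and 0 errors the posterior is Beta(7+k, 2), with mean (7+k)/(7+2+k).
Set (7+k)/(9+k) > 0.85 and solve: k > (0.85·9 − 7)/(1 − 0.85) = 4.333.
The smallest integer exceeding 4.333 is 5.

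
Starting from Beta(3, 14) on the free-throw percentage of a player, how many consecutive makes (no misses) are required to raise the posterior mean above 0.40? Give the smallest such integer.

After k makes and 0 misses the posterior is Beta(3+k, 14), with mean (3+k)/(3+14+k).
Set (3+k)/(17+k) > 0.40 and solve: k > (0.40·17 − 3)/(1 − 0.40) = 6.333.
The smallest integer exceeding 6.333 is 7.

k = 7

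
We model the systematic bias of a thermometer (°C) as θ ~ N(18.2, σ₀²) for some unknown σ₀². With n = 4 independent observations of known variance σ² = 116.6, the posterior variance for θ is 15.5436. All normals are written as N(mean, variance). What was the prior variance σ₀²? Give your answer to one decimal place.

For the Normal–Normal model with known σ², precisions add: τ_n = τ₀ + n/σ².
So 1/σ₀² = 1/15.5436 − 4/116.6 = 0.064335 − 0.034305 = 0.030030.
Hence σ₀² = 1/0.030030 ≈ 33.3.

σ₀² = 33.3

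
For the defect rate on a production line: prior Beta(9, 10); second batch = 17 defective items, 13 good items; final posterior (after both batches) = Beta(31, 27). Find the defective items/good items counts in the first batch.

5 defective items and 4 good items

Because Beta–binomial updating is additive in the counts, the combined data contributed (α_post−α_prior, β_post−β_prior) successes and failures.
Total across both batches: 31−9=22 defective items, 27−10=17 good items.
Subtract the second batch: 22−17=5 defective items and 17−13=4 good items.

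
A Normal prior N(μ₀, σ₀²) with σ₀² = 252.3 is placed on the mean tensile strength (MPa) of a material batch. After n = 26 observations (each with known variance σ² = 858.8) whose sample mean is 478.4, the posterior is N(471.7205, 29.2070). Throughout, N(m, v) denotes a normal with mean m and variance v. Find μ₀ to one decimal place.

With known observation variance, the Normal–Normal posterior has precision τ_n = τ₀ + n/σ² and mean μ_n = (τ₀μ₀ + (n/σ²)x̄)/τ_n.
Here τ₀ = 1/252.3 = 0.003964 and τ_data = 26/858.8 = 0.030275, so τ_n = 0.034239.
Rearranging for μ₀: μ₀ = (μ_n·τ_n − τ_data·x̄)/τ₀ = (471.7205·0.034239 − 0.030275·478.4) / 0.003964 = 1.667678/0.003964 ≈ 420.7.

μ₀ = 420.7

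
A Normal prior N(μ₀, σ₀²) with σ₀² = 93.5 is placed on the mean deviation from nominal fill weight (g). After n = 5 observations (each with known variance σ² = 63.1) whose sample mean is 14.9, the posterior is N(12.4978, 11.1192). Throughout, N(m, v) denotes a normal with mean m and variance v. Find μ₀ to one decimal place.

μ₀ = -5.3

With known observation variance, the Normal–Normal posterior has precision τ_n = τ₀ + n/σ² and mean μ_n = (τ₀μ₀ + (n/σ²)x̄)/τ_n.
Here τ₀ = 1/93.5 = 0.010695 and τ_data = 5/63.1 = 0.079239, so τ_n = 0.089934.
Rearranging for μ₀: μ₀ = (μ_n·τ_n − τ_data·x̄)/τ₀ = (12.4978·0.089934 − 0.079239·14.9) / 0.010695 = -0.056684/0.010695 ≈ -5.3.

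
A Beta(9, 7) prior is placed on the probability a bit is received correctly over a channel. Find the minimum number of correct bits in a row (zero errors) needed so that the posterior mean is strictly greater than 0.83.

After k correct bits and 0 errors the posterior is Beta(9+k, 7), with mean (9+k)/(9+7+k).
Set (9+k)/(16+k) > 0.83 and solve: k > (0.83·16 − 9)/(1 − 0.83) = 25.176.
The smallest integer exceeding 25.176 is 26.

k = 26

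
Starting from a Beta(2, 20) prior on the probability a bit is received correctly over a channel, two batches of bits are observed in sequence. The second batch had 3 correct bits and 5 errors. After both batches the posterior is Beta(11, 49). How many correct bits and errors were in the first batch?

Because Beta–binomial updating is additive in the counts, the combined data contributed (α_post−α_prior, β_post−β_prior) successes and failures.
Total across both batches: 11−2=9 correct bits, 49−20=29 errors.
Subtract the second batch: 9−3=6 correct bits and 29−5=24 errors.

6 correct bits and 24 errors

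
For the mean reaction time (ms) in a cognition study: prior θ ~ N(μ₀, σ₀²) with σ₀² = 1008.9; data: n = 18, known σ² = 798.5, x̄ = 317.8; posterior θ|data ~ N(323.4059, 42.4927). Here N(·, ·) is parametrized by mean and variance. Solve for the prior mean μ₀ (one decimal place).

μ₀ = 450.9

The posterior mean is a precision-weighted average: μ_n = (τ₀μ₀ + τ_data·x̄)/(τ₀+τ_data), with τ₀=1/σ₀² and τ_data=n/σ².
Here τ₀ = 1/1008.9 = 0.000991 and τ_data = 18/798.5 = 0.022542, so τ_n = 0.023533.
Rearranging for μ₀: μ₀ = (μ_n·τ_n − τ_data·x̄)/τ₀ = (323.4059·0.023533 − 0.022542·317.8) / 0.000991 = 0.446863/0.000991 ≈ 450.9.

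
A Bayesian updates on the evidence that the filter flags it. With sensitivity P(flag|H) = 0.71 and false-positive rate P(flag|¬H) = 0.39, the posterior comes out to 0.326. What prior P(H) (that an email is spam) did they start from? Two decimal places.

In odds form, posterior odds = prior odds × likelihood ratio, so prior odds = posterior odds ÷ LR.
Posterior odds = 0.326/(1−0.326) = 0.4837. LR = 0.71/0.39 = 1.8205.
Prior odds = 0.4837/1.8205 = 0.2657, so P(H) = 0.2657/(1+0.2657) ≈ 0.21.

P(H) = 0.21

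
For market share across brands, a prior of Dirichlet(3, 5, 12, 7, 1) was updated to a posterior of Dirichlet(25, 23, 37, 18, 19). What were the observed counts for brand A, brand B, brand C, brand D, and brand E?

counts (22, 18, 25, 11, 18)

For a Dirichlet(α) prior with multinomial counts c, the posterior is Dirichlet(α + c) componentwise.
Counts are posterior − prior componentwise: 25−3=22, 23−5=18, 37−12=25, 18−7=11, 19−1=18.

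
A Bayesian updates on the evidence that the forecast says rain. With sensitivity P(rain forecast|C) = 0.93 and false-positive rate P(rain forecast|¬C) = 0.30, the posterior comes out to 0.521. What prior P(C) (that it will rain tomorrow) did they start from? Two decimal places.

In odds form, posterior odds = prior odds × likelihood ratio, so prior odds = posterior odds ÷ LR.
Posterior odds = 0.521/(1−0.521) = 1.0877. LR = 0.93/0.30 = 3.1000.
Prior odds = 1.0877/3.1000 = 0.3509, so P(C) = 0.3509/(1+0.3509) ≈ 0.26.

P(C) = 0.26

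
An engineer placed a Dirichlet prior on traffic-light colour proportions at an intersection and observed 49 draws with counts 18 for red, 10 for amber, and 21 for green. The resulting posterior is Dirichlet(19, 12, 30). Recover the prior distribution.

For a Dirichlet(α) prior with multinomial counts c, the posterior is Dirichlet(α + c) componentwise.
Subtract each count from the matching posterior parameter: 19−18=1, 12−10=2, 30−21=9.

Dirichlet(1, 2, 9)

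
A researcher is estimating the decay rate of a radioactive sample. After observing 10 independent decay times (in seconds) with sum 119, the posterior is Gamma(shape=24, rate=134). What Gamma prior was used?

Gamma(shape=14, rate=15)

Gamma–exponential conjugacy: posterior shape = α + n, posterior rate = β + Σtᵢ.
So α = 24 − 10 = 14 and β = 134 − 119 = 15.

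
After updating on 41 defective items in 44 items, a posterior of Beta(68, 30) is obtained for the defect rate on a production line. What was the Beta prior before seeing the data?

Beta(27, 27)

A Beta(a, b) prior with s successes and f failures in binomial data gives a Beta(a+s, b+f) posterior.
Subtract the data counts: 68−41=27, 30−3=27.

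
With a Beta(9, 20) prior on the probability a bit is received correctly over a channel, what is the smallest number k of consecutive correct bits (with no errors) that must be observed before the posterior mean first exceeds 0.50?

After k correct bits and 0 errors the posterior is Beta(9+k, 20), with mean (9+k)/(9+20+k).
Set (9+k)/(29+k) > 0.50 and solve: k > (0.50·29 − 9)/(1 − 0.50) = 11.000.
The smallest integer exceeding 11.000 is 12, and checking k=12: (21)/(41) = 0.5122 > 0.50.

k = 12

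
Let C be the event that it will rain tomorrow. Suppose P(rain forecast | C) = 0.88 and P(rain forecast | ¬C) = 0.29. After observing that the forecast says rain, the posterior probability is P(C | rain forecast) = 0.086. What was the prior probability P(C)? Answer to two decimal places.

P(C) = 0.03

Bayes' rule in odds form gives O(C|E) = O(C)·[P(E|C)/P(E|¬C)], hence O(C) = O(C|E)/LR.
Posterior odds = 0.086/(1−0.086) = 0.0941. LR = 0.88/0.29 = 3.0345.
Prior odds = 0.0941/3.0345 = 0.0310, so P(C) = 0.0310/(1+0.0310) ≈ 0.03.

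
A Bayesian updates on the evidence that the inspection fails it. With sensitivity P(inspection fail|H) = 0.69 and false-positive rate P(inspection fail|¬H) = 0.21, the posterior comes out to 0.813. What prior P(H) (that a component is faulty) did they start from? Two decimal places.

Bayes' rule in odds form gives O(H|E) = O(H)·[P(E|H)/P(E|¬H)], hence O(H) = O(H|E)/LR.
Posterior odds = 0.813/(1−0.813) = 4.3476. LR = 0.69/0.21 = 3.2857.
Prior odds = 4.3476/3.2857 = 1.3232, so P(H) = 1.3232/(1+1.3232) ≈ 0.57.

P(H) = 0.57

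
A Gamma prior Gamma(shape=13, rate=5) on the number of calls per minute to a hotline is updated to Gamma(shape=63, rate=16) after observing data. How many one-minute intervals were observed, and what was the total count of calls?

Gamma–Poisson conjugacy: posterior shape = α + Σxᵢ, posterior rate = β + n.
Matching: Σxᵢ = 63 − 13 = 50 and n = 16 − 5 = 11.

n = 11 one-minute intervals with total 50 calls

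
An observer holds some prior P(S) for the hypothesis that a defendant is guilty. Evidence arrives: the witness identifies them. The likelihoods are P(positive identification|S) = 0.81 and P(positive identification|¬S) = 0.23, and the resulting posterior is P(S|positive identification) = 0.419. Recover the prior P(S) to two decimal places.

P(S) = 0.17

Bayes' rule in odds form gives O(S|E) = O(S)·[P(E|S)/P(E|¬S)], hence O(S) = O(S|E)/LR.
Posterior odds = 0.419/(1−0.419) = 0.7212. LR = 0.81/0.23 = 3.5217.
Prior odds = 0.7212/3.5217 = 0.2048, so P(S) = 0.2048/(1+0.2048) ≈ 0.17.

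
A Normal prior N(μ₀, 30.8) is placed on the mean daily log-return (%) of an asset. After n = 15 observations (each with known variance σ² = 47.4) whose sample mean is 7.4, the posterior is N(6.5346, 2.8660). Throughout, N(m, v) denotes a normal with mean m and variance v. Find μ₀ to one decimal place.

μ₀ = -1.9

The posterior mean is a precision-weighted average: μ_n = (τ₀μ₀ + τ_data·x̄)/(τ₀+τ_data), with τ₀=1/σ₀² and τ_data=n/σ².
Here τ₀ = 1/30.8 = 0.032468 and τ_data = 15/47.4 = 0.316456, so τ_n = 0.348924.
Rearranging for μ₀: μ₀ = (μ_n·τ_n − τ_data·x̄)/τ₀ = (6.5346·0.348924 − 0.316456·7.4) / 0.032468 = -0.061696/0.032468 ≈ -1.9.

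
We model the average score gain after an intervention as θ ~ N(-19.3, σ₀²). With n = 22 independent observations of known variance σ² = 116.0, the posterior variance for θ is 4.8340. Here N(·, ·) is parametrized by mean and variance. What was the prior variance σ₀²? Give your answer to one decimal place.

σ₀² = 58.1

For the Normal–Normal model with known σ², precisions add: τ_n = τ₀ + n/σ².
So 1/σ₀² = 1/4.8340 − 22/116.0 = 0.206868 − 0.189655 = 0.017213.
Hence σ₀² = 1/0.017213 ≈ 58.1.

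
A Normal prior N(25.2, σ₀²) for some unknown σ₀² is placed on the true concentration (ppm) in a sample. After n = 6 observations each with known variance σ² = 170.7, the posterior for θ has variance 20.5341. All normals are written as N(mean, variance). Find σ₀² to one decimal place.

σ₀² = 73.8

For the Normal–Normal model with known σ², precisions add: τ_n = τ₀ + n/σ².
So 1/σ₀² = 1/20.5341 − 6/170.7 = 0.048699 − 0.035149 = 0.013550.
Hence σ₀² = 1/0.013550 ≈ 73.8.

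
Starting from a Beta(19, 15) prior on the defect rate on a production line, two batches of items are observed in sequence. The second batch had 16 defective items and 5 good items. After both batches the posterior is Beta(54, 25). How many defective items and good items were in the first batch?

19 defective items and 5 good items

Because Beta–binomial updating is additive in the counts, the combined data contributed (α_post−α_prior, β_post−β_prior) successes and failures.
Total across both batches: 54−19=35 defective items, 25−15=10 good items.
Subtract the second batch: 35−16=19 defective items and 10−5=5 good items.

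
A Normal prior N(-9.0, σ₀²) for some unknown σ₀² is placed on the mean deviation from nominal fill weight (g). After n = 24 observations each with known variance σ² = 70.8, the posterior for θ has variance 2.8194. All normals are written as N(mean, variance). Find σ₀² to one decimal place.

Posterior precision equals prior precision plus data precision: 1/σ_n² = 1/σ₀² + n/σ².
So 1/σ₀² = 1/2.8194 − 24/70.8 = 0.354685 − 0.338983 = 0.015702.
Hence σ₀² = 1/0.015702 ≈ 63.7.

σ₀² = 63.7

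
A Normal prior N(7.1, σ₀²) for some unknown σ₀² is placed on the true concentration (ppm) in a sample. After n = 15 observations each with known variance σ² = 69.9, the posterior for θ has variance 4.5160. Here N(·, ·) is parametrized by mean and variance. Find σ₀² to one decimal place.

Posterior precision equals prior precision plus data precision: 1/σ_n² = 1/σ₀² + n/σ².
So 1/σ₀² = 1/4.5160 − 15/69.9 = 0.221435 − 0.214592 = 0.006843.
Hence σ₀² = 1/0.006843 ≈ 146.1.

σ₀² = 146.1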